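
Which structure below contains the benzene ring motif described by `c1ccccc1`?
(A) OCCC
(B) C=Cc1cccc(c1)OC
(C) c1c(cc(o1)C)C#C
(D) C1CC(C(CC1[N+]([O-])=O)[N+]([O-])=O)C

c1ccccc1 describes six aromatic carbons in a ring (a benzene ring).
(A) has a methyl group (-CH3) but no six-membered all-carbon aromatic ring is present.
(B) contains the required atom environment, so the pattern matches.
(C) has a methyl group (-CH3) but no six-membered all-carbon aromatic ring is present.
(D) has a methyl group (-CH3) but no six-membered all-carbon aromatic ring is present.
So the answer is (B).

B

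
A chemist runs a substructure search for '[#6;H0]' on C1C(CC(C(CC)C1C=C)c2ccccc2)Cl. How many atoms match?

1

The query [#6;H0] means: any carbon with no attached hydrogen.
Check the 17 heavy atoms by environment: 4× C (H2) → no; 5× C (H1) → no; 1× Cl (H0) → no; 1× c (aromatic, H0) → match; 5× c (aromatic, H1) → no; 1× C (H3) → no.
That gives 1 matching atom.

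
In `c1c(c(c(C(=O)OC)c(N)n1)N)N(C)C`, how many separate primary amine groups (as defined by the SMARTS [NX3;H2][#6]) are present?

[NX3;H2][#6] is the SMARTS for a primary amine: a trivalent nitrogen with two H attached to carbon.
The molecule carries 2 separate instances of a primary amino group (-NH2) meeting every constraint; each maps to a distinct set of atoms, giving 2 matches.

2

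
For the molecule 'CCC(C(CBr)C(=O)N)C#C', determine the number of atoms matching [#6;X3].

The query [#6;X3] means: any carbon (aromatic or not) with three total connections.
Check the 11 heavy atoms by environment: 5× C (X4) → no; 2× C (X2) → no; 1× C (X3) → match; 1× O (X1) → no; 1× N (X3) → no; 1× Br (X1) → no.
That gives 1 matching atom.

1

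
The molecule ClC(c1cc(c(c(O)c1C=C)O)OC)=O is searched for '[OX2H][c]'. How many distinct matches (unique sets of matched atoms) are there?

[OX2H][c] is the SMARTS for a phenol: a hydroxyl oxygen attached to an aromatic carbon.
The molecule carries 2 separate instances of a hydroxyl group (-OH) meeting every constraint; each maps to a distinct set of atoms, giving 2 matches.

2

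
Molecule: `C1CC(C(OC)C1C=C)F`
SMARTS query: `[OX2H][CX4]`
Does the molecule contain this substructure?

No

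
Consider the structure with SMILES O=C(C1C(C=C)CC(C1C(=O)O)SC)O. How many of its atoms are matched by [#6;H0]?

The query [#6;H0] means: any carbon with no attached hydrogen.
Check the 15 heavy atoms by environment: 2× C (H2) → no; 5× C (H1) → no; 1× S (H0) → no; 1× C (H3) → no; 2× C (H0) → match; 2× O (H0) → no; 2× O (H1) → no.
That gives 2 matching atoms.

2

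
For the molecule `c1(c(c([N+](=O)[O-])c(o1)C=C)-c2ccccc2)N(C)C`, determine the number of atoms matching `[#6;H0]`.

The query [#6;H0] means: any carbon with no attached hydrogen.
Check the 19 heavy atoms by environment: 1× o (aromatic, H0) → no; 5× c (aromatic, H0) → match; 1× N (H0) → no; 2× C (H3) → no; 5× c (aromatic, H1) → no; 1× N (charge +1, H0) → no; 1× O (charge -1, H0) → no; 1× O (H0) → no; 1× C (H1) → no; 1× C (H2) → no.
That gives 5 matching atoms.

5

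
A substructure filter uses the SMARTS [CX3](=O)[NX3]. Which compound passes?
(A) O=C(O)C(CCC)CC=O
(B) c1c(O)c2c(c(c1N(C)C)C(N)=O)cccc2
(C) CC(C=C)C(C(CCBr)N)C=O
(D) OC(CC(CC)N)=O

B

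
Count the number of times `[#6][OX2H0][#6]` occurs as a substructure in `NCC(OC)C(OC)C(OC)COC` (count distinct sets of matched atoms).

[#6][OX2H0][#6] is the SMARTS for an ether: an aliphatic oxygen bridging two carbons with no H on the oxygen.
The molecule carries 4 separate instances of a methoxy ether (-OCH3) meeting every constraint; each maps to a distinct set of atoms, giving 4 matches.

4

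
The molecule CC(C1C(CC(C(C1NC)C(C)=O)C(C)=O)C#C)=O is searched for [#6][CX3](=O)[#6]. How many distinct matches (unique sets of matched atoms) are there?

3

[#6][CX3](=O)[#6] is the SMARTS for a ketone: a carbonyl carbon (no H) flanked by two carbons.
The molecule carries 3 separate instances of an acetyl/ketone group (-C(=O)CH3) meeting every constraint; each maps to a distinct set of atoms, giving 3 matches.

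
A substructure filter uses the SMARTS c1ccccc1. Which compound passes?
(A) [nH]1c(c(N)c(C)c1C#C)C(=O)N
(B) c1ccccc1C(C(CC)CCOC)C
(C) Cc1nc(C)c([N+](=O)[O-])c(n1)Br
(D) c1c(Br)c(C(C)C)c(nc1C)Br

B

c1ccccc1 describes six aromatic carbons in a ring (a benzene ring).
(A) has a methyl group (-CH3) but no six-membered all-carbon aromatic ring is present.
(B) contains a phenyl ring, which satisfies every atom and bond constraint.
(C) has a methyl group (-CH3) but no six-membered all-carbon aromatic ring is present.
(D) has a methyl group (-CH3) but no six-membered all-carbon aromatic ring is present.
So the answer is (B).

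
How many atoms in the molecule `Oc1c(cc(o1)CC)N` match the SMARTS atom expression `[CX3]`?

The query [CX3] means: C with X3: aliphatic carbon with exactly 3 total connections.
Check the 9 heavy atoms by environment: 1× o (aromatic, X2) → no; 4× c (aromatic, X3) → no; 2× C (X4) → no; 1× O (X2) → no; 1× N (X3) → no.
No environment satisfies the query, so 0 matching atoms.

0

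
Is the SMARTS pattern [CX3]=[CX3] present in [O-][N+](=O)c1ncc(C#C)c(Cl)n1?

The pattern [CX3]=[CX3] describes a non-aromatic C=C double bond between two sp2 carbons — an alkene.
The closest candidate here is an ethynyl group (-C#CH), but the C-C bond is a triple bond, not a double bond. No other fragment satisfies the full query, so there is no match.

No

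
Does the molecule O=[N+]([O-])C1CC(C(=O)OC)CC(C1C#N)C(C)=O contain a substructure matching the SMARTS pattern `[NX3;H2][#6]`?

No

The pattern [NX3;H2][#6] describes a trivalent nitrogen with two H attached to carbon — a primary amine.
The closest candidate here is a nitro group (-[N+](=O)[O-]), but the nitrogen is [N+] with no H, not NX3H2. No other fragment satisfies the full query, so there is no match.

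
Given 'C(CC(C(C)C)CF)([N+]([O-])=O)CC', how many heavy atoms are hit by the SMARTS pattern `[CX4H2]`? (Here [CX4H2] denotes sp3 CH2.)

The query [CX4H2] means: sp3 carbon (X4) with exactly two hydrogens.
Check the 13 heavy atoms by environment: 3× C (H3, X4) → no; 3× C (H2, X4) → match; 3× C (H1, X4) → no; 1× N (charge +1, H0, X3) → no; 1× O (charge -1, H0, X1) → no; 1× O (H0, X1) → no; 1× F (H0, X1) → no.
That gives 3 matching atoms.

3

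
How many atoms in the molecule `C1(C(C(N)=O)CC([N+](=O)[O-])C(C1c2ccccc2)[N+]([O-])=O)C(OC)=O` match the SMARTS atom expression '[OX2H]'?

The query [OX2H] means: aliphatic oxygen with two connections, one of which is H — an -OH oxygen.
Check the 25 heavy atoms by environment: 1× C (H2, X4) → no; 5× C (H1, X4) → no; 2× N (charge +1, H0, X3) → no; 2× O (charge -1, H0, X1) → no; 4× O (H0, X1) → no; 2× C (H0, X3) → no; 1× N (H2, X3) → no; 1× c (aromatic, H0, X3) → no; 5× c (aromatic, H1, X3) → no; 1× O (H0, X2) → no; 1× C (H3, X4) → no.
No environment satisfies the query, so 0 matching atoms.

0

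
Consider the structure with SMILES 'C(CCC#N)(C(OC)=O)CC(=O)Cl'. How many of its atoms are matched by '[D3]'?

Check the 13 heavy atoms by environment: 4× C (D2) → no; 3× C (D3) → match; 2× O (D1) → no; 1× Cl (D1) → no; 1× N (D1) → no; 1× O (D2) → no; 1× C (D1) → no.
That gives 3 matching atoms.

3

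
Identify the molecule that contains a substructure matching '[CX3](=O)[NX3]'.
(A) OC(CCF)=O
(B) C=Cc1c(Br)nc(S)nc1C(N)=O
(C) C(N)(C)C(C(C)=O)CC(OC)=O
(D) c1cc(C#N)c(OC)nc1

B

[CX3](=O)[NX3] describes a carbonyl carbon bonded to a trivalent nitrogen (an amide).
(A) has a carboxylic acid group (-C(=O)OH) but the carbonyl is bonded to O, not to an NX3 nitrogen.
(B) contains a primary amide (-C(=O)NH2), which satisfies every atom and bond constraint.
(C) has a methyl-ester group (-C(=O)OCH3) but the carbonyl is bonded to O, not to an NX3 nitrogen.
(D) has a nitrile (-C#N) but the nitrile N is NX1 (triple-bonded), not NX3.
So the answer is (B).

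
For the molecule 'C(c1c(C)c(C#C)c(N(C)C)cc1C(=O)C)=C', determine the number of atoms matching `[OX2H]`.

The query [OX2H] means: aliphatic oxygen with two connections, one of which is H — an -OH oxygen.
Check the 17 heavy atoms by environment: 5× c (aromatic, H0, X3) → no; 1× c (aromatic, H1, X3) → no; 4× C (H3, X4) → no; 1× N (H0, X3) → no; 1× C (H0, X3) → no; 1× O (H0, X1) → no; 1× C (H1, X3) → no; 1× C (H2, X3) → no; 1× C (H0, X2) → no; 1× C (H1, X2) → no.
No environment satisfies the query, so 0 matching atoms.

0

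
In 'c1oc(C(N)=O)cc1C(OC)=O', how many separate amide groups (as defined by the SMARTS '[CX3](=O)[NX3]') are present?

1

[CX3](=O)[NX3] is the SMARTS for an amide: a carbonyl carbon bonded to a trivalent nitrogen.
Exactly one fragment in the molecule meets all constraints, giving 1 match.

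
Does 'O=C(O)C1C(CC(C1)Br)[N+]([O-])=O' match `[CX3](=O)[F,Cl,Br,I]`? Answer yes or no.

No

The pattern [CX3](=O)[F,Cl,Br,I] describes a carbonyl carbon bonded to a halogen — an acyl halide.
The closest candidate here is a carboxylic acid group (-C(=O)OH), but the carbonyl is bonded to -OH, not to a halogen. No other fragment satisfies the full query, so there is no match.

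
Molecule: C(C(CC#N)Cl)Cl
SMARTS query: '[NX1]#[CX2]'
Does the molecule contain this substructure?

Yes

The pattern [NX1]#[CX2] describes a nitrogen triple-bonded to a two-connected carbon — a nitrile.
The molecule carries a nitrile (-C#N), whose atoms satisfy every constraint of the query, so the pattern matches.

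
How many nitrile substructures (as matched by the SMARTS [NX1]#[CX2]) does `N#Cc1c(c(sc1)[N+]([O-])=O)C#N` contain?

2

[NX1]#[CX2] is the SMARTS for a nitrile: a nitrogen triple-bonded to a two-connected carbon.
The molecule carries 2 separate instances of a nitrile (-C#N) meeting every constraint; each maps to a distinct set of atoms, giving 2 matches.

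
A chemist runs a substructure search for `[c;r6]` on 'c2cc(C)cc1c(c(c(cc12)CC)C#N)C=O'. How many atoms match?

10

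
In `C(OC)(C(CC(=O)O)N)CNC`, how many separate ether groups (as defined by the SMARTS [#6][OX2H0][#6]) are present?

[#6][OX2H0][#6] is the SMARTS for an ether: an aliphatic oxygen bridging two carbons with no H on the oxygen.
Exactly one fragment in the molecule meets all constraints, giving 1 match.

1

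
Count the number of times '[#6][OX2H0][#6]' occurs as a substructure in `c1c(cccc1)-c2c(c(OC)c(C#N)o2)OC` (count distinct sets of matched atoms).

2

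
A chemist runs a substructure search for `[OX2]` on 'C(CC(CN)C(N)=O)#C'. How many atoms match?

0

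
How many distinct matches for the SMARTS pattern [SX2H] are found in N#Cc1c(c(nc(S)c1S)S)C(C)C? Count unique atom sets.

3

[SX2H] is the SMARTS for a thiol: an aliphatic sulfur with two connections, one being H.
The molecule carries 3 separate instances of a thiol (-SH) meeting every constraint; each maps to a distinct set of atoms, giving 3 matches.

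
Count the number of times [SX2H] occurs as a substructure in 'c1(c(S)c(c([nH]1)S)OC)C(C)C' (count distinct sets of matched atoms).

2

[SX2H] is the SMARTS for a thiol: an aliphatic sulfur with two connections, one being H.
The molecule carries 2 separate instances of a thiol (-SH) meeting every constraint; each maps to a distinct set of atoms, giving 2 matches.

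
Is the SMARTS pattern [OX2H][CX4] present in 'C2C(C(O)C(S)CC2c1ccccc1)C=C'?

Yes

The pattern [OX2H][CX4] describes a hydroxyl oxygen bound to an sp3 (X4) carbon — an aliphatic alcohol.
The molecule carries a hydroxyl group (-OH), whose atoms satisfy every constraint of the query, so the pattern matches.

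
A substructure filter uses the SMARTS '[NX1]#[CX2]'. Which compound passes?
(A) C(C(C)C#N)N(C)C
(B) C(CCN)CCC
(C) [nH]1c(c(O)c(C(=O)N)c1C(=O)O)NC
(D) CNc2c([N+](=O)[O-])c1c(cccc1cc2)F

[NX1]#[CX2] describes a nitrogen triple-bonded to a two-connected carbon (a nitrile).
(A) contains a nitrile (-C#N), which satisfies every atom and bond constraint.
(B) has a primary amino group (-NH2) but the nitrogen is NX3 (three connections), not NX1 triple-bonded.
(C) has a primary amide (-C(=O)NH2) but the nitrogen is NX3, not NX1.
(D) has a nitro group (-[N+](=O)[O-]) but there is no C#N triple bond.
So the answer is (A).

A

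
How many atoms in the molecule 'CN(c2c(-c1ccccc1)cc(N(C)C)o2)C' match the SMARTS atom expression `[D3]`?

6

The query [D3] means: atom with exactly three heavy-atom neighbours.
Check the 17 heavy atoms by environment: 1× o (aromatic, D2) → no; 4× c (aromatic, D3) → match; 6× c (aromatic, D2) → no; 2× N (D3) → match; 4× C (D1) → no.
Summing the matching environments: 4 + 2 = 6 matching atoms.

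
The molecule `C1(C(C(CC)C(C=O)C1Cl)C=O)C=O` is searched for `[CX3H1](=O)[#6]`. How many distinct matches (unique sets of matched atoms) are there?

3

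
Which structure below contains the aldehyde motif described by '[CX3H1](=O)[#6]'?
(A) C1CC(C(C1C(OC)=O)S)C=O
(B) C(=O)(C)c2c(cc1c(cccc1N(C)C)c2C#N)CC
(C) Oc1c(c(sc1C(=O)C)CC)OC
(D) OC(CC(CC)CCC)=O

[CX3H1](=O)[#6] describes an sp2 carbon with one H, double-bonded to O and single-bonded to carbon (an aldehyde).
(A) contains an aldehyde (-CHO), which satisfies every atom and bond constraint.
(B) has an acetyl/ketone group (-C(=O)CH3) but the carbonyl carbon has H0 (two carbon neighbours), not H1.
(C) has an acetyl/ketone group (-C(=O)CH3) but the carbonyl carbon has H0 (two carbon neighbours), not H1.
(D) has a carboxylic acid group (-C(=O)OH) but the carbonyl carbon has H0 and is bonded to O, not H1.
So the answer is (A).

A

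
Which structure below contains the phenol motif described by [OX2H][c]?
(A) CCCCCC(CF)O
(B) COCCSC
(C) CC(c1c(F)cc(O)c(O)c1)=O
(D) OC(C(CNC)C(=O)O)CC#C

[OX2H][c] describes a hydroxyl oxygen attached to an aromatic carbon (a phenol).
(A) has a hydroxyl group (-OH) but the -OH is on an aliphatic carbon, not an aromatic c.
(B) has a methoxy ether (-OCH3) but the oxygen has H0, not H1.
(C) contains a hydroxyl group (-OH), which satisfies every atom and bond constraint.
(D) has a hydroxyl group (-OH) but the -OH is on an aliphatic carbon, not an aromatic c.
So the answer is (C).

C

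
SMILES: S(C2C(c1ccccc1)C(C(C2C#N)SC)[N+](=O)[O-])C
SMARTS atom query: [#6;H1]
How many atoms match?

The query [#6;H1] means: any carbon bearing exactly one hydrogen.
Check the 20 heavy atoms by environment: 5× C (H1) → match; 1× C (H0) → no; 1× N (H0) → no; 1× N (charge +1, H0) → no; 1× O (charge -1, H0) → no; 1× O (H0) → no; 2× S (H0) → no; 2× C (H3) → no; 1× c (aromatic, H0) → no; 5× c (aromatic, H1) → match.
Summing the matching environments: 5 + 5 = 10 matching atoms.

10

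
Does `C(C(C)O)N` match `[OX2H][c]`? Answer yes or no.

The pattern [OX2H][c] describes a hydroxyl oxygen attached to an aromatic carbon — a phenol.
The closest candidate here is a hydroxyl group (-OH), but the -OH is on an aliphatic carbon, not an aromatic c. No other fragment satisfies the full query, so there is no match.

No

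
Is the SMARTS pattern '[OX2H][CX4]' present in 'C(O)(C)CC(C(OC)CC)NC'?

The pattern [OX2H][CX4] describes a hydroxyl oxygen bound to an sp3 (X4) carbon — an aliphatic alcohol.
The molecule carries a hydroxyl group (-OH), whose atoms satisfy every constraint of the query, so the pattern matches.

Yes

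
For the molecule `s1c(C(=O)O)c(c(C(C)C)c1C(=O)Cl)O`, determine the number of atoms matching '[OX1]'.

2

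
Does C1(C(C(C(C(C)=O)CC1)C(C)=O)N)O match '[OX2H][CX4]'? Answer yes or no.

The pattern [OX2H][CX4] describes a hydroxyl oxygen bound to an sp3 (X4) carbon — an aliphatic alcohol.
The molecule carries a hydroxyl group (-OH), whose atoms satisfy every constraint of the query, so the pattern matches.

Yes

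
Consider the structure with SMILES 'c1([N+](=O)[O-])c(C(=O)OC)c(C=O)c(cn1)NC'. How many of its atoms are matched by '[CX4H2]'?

0

The query [CX4H2] means: sp3 carbon (X4) with exactly two hydrogens.
Check the 17 heavy atoms by environment: 1× n (aromatic, H0, X2) → no; 1× c (aromatic, H1, X3) → no; 4× c (aromatic, H0, X3) → no; 1× C (H0, X3) → no; 3× O (H0, X1) → no; 1× O (H0, X2) → no; 2× C (H3, X4) → no; 1× N (H1, X3) → no; 1× N (charge +1, H0, X3) → no; 1× O (charge -1, H0, X1) → no; 1× C (H1, X3) → no.
No environment satisfies the query, so 0 matching atoms.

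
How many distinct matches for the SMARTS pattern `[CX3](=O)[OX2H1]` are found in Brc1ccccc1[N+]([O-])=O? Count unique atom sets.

[CX3](=O)[OX2H1] is the SMARTS for a carboxylic acid: an sp2 carbon double-bonded to O and single-bonded to an -OH oxygen.
No fragment in the molecule satisfies every constraint, giving 0 matches.

0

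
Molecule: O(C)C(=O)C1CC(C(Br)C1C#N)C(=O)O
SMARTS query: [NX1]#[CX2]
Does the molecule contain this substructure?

Yes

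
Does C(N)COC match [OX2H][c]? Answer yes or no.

No

The pattern [OX2H][c] describes a hydroxyl oxygen attached to an aromatic carbon — a phenol.
The closest candidate here is a methoxy ether (-OCH3), but the oxygen has H0, not H1. No other fragment satisfies the full query, so there is no match.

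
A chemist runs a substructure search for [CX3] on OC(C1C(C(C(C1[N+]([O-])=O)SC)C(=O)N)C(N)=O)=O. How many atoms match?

3

The query [CX3] means: C with X3: aliphatic carbon with exactly 3 total connections.
Check the 19 heavy atoms by environment: 6× C (X4) → no; 1× N (charge +1, X3) → no; 1× O (charge -1, X1) → no; 4× O (X1) → no; 3× C (X3) → match; 2× N (X3) → no; 1× O (X2) → no; 1× S (X2) → no.
That gives 3 matching atoms.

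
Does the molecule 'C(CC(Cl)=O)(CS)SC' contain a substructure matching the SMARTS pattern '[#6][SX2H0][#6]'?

The pattern [#6][SX2H0][#6] describes an aliphatic sulfur bridging two carbons with no H on the sulfur — a thioether.
The molecule carries a methylthio ether (-SCH3), whose atoms satisfy every constraint of the query, so the pattern matches.

Yes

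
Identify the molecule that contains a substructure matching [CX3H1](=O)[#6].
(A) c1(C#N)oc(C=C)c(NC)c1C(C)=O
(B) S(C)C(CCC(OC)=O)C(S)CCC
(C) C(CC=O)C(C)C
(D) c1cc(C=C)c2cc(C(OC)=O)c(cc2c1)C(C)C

C

[CX3H1](=O)[#6] describes an sp2 carbon with one H, double-bonded to O and single-bonded to carbon (an aldehyde).
(A) has an acetyl/ketone group (-C(=O)CH3) but the carbonyl carbon has H0 (two carbon neighbours), not H1.
(B) has a methyl-ester group (-C(=O)OCH3) but the carbonyl carbon has H0, not H1.
(C) contains an aldehyde (-CHO), which satisfies every atom and bond constraint.
(D) has a methyl-ester group (-C(=O)OCH3) but the carbonyl carbon has H0, not H1.
So the answer is (C).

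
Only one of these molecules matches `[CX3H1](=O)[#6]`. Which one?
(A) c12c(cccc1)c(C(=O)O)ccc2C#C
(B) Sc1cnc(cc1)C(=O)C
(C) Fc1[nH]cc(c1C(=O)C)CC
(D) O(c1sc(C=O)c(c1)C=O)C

D

[CX3H1](=O)[#6] describes an sp2 carbon with one H, double-bonded to O and single-bonded to carbon (an aldehyde).
(A) has a carboxylic acid group (-C(=O)OH) but the carbonyl carbon has H0 and is bonded to O, not H1.
(B) has an acetyl/ketone group (-C(=O)CH3) but the carbonyl carbon has H0 (two carbon neighbours), not H1.
(C) has an acetyl/ketone group (-C(=O)CH3) but the carbonyl carbon has H0 (two carbon neighbours), not H1.
(D) contains an aldehyde (-CHO), which satisfies every atom and bond constraint.
So the answer is (D).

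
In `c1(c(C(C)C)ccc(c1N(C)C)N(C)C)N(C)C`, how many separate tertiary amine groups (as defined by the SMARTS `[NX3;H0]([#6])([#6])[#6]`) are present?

[NX3;H0]([#6])([#6])[#6] is the SMARTS for a tertiary amine: a trivalent nitrogen with no H, bonded to three carbons.
The molecule carries 3 separate instances of a dimethylamino group (-N(CH3)2) meeting every constraint; each maps to a distinct set of atoms, giving 3 matches.

3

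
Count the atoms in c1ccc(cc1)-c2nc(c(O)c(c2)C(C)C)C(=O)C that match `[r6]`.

12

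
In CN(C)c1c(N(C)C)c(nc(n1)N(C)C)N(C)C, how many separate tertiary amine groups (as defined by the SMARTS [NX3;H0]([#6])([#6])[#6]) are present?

4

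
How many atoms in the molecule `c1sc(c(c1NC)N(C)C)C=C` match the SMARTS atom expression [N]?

The query [N] means: uppercase N matches aliphatic (non-aromatic) nitrogen only.
Check the 12 heavy atoms by environment: 1× s (aromatic) → no; 4× c (aromatic) → no; 2× N → match; 5× C → no.
That gives 2 matching atoms.

2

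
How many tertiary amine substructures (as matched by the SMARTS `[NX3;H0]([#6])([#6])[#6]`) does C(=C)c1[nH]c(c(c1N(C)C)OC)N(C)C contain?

2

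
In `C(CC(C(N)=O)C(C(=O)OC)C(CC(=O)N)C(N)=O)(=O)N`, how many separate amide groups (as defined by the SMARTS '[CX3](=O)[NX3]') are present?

4

[CX3](=O)[NX3] is the SMARTS for an amide: a carbonyl carbon bonded to a trivalent nitrogen.
The molecule carries 4 separate instances of a primary amide (-C(=O)NH2) meeting every constraint; each maps to a distinct set of atoms, giving 4 matches.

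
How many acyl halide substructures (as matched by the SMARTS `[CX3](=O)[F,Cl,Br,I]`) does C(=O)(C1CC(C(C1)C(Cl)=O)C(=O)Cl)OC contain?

2

[CX3](=O)[F,Cl,Br,I] is the SMARTS for an acyl halide: a carbonyl carbon bonded to a halogen.
The molecule carries 2 separate instances of an acyl chloride (-C(=O)Cl) meeting every constraint; each maps to a distinct set of atoms, giving 2 matches.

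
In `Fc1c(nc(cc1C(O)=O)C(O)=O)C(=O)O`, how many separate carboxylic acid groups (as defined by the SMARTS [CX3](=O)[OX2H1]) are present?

[CX3](=O)[OX2H1] is the SMARTS for a carboxylic acid: an sp2 carbon double-bonded to O and single-bonded to an -OH oxygen.
The molecule carries 3 separate instances of a carboxylic acid group (-C(=O)OH) meeting every constraint; each maps to a distinct set of atoms, giving 3 matches.

3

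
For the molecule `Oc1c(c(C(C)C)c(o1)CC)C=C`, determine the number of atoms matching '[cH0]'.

4

The query [cH0] means: aromatic carbon with no attached hydrogen (substituted or ring-fusion).
Check the 13 heavy atoms by environment: 1× o (aromatic, H0) → no; 4× c (aromatic, H0) → match; 2× C (H2) → no; 3× C (H3) → no; 2× C (H1) → no; 1× O (H1) → no.
That gives 4 matching atoms.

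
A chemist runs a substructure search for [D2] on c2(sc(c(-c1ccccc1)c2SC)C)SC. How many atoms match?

The query [D2] means: atom with exactly two heavy-atom neighbours.
Check the 16 heavy atoms by environment: 1× s (aromatic, D2) → match; 5× c (aromatic, D3) → no; 2× S (D2) → match; 3× C (D1) → no; 5× c (aromatic, D2) → match.
Summing the matching environments: 1 + 2 + 5 = 8 matching atoms.

8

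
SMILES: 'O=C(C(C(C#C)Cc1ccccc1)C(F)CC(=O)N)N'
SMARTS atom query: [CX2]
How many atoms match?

2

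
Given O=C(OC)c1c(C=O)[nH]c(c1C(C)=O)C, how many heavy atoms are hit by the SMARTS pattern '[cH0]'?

Check the 15 heavy atoms by environment: 1× n (aromatic, H1) → no; 4× c (aromatic, H0) → match; 1× C (H1) → no; 4× O (H0) → no; 2× C (H0) → no; 3× C (H3) → no.
That gives 4 matching atoms.

4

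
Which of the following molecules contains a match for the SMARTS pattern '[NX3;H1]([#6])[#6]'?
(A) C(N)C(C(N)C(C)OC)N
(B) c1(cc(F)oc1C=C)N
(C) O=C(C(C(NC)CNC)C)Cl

C

[NX3;H1]([#6])[#6] describes a trivalent nitrogen with one H, bonded to two carbons (a secondary amine).
(A) has a primary amino group (-NH2) but the nitrogen has H2 and only one carbon neighbour.
(B) has a primary amino group (-NH2) but the nitrogen has H2 and only one carbon neighbour.
(C) contains an N-methylamino group (-NHCH3), which satisfies every atom and bond constraint.
So the answer is (C).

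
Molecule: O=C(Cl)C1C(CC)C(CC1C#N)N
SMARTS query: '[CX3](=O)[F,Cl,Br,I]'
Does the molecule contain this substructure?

Yes

The pattern [CX3](=O)[F,Cl,Br,I] describes a carbonyl carbon bonded to a halogen — an acyl halide.
The molecule carries an acyl chloride (-C(=O)Cl), whose atoms satisfy every constraint of the query, so the pattern matches.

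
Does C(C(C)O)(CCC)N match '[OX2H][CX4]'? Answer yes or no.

Yes

The pattern [OX2H][CX4] describes a hydroxyl oxygen bound to an sp3 (X4) carbon — an aliphatic alcohol.
The molecule carries a hydroxyl group (-OH), whose atoms satisfy every constraint of the query, so the pattern matches.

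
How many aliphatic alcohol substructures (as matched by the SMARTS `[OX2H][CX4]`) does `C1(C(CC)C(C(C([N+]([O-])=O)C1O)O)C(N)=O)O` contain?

[OX2H][CX4] is the SMARTS for an aliphatic alcohol: a hydroxyl oxygen bound to an sp3 (X4) carbon.
The molecule carries 3 separate instances of a hydroxyl group (-OH) meeting every constraint; each maps to a distinct set of atoms, giving 3 matches.

3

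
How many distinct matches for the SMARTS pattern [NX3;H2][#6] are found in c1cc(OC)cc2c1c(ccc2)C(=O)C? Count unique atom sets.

0

[NX3;H2][#6] is the SMARTS for a primary amine: a trivalent nitrogen with two H attached to carbon.
No fragment in the molecule satisfies every constraint, giving 0 matches.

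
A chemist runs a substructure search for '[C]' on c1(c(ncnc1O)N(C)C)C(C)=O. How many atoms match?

The query [C] means: uppercase C matches aliphatic (non-aromatic) carbon only.
Check the 13 heavy atoms by environment: 2× n (aromatic) → no; 4× c (aromatic) → no; 2× O → no; 1× N → no; 4× C → match.
That gives 4 matching atoms.

4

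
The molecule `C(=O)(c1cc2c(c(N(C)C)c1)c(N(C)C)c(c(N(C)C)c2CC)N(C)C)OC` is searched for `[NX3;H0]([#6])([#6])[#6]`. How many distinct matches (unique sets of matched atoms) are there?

4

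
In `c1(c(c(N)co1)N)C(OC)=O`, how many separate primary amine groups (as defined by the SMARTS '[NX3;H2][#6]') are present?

2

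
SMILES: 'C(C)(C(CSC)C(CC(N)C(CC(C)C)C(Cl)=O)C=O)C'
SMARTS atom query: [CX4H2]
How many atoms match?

3

The query [CX4H2] means: sp3 carbon (X4) with exactly two hydrogens.
Check the 21 heavy atoms by environment: 3× C (H2, X4) → match; 6× C (H1, X4) → no; 1× C (H1, X3) → no; 2× O (H0, X1) → no; 1× N (H2, X3) → no; 5× C (H3, X4) → no; 1× S (H0, X2) → no; 1× C (H0, X3) → no; 1× Cl (H0, X1) → no.
That gives 3 matching atoms.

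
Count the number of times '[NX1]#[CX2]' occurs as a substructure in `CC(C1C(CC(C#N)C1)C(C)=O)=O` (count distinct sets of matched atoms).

[NX1]#[CX2] is the SMARTS for a nitrile: a nitrogen triple-bonded to a two-connected carbon.
Exactly one fragment in the molecule meets all constraints, giving 1 match.

1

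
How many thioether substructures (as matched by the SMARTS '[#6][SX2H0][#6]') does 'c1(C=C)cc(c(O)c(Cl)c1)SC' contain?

1

[#6][SX2H0][#6] is the SMARTS for a thioether: an aliphatic sulfur bridging two carbons with no H on the sulfur.
Exactly one fragment in the molecule meets all constraints, giving 1 match.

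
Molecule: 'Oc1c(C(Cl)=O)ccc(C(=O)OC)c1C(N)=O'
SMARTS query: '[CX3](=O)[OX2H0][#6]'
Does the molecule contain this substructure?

Yes

The pattern [CX3](=O)[OX2H0][#6] describes a carbonyl carbon bonded to an oxygen that is itself bonded to carbon (no H on that O) — an ester.
The molecule carries a methyl-ester group (-C(=O)OCH3), whose atoms satisfy every constraint of the query, so the pattern matches.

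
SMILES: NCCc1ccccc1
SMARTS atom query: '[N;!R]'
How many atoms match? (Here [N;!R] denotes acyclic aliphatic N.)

1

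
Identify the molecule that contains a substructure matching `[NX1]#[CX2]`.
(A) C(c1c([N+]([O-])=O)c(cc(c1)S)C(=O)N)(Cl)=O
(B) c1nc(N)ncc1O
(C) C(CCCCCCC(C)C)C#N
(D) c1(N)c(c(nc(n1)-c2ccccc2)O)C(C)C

C

[NX1]#[CX2] describes a nitrogen triple-bonded to a two-connected carbon (a nitrile).
(A) has a nitro group (-[N+](=O)[O-]) but there is no C#N triple bond.
(B) has a primary amino group (-NH2) but the nitrogen is NX3 (three connections), not NX1 triple-bonded.
(C) contains a nitrile (-C#N), which satisfies every atom and bond constraint.
(D) has a primary amino group (-NH2) but the nitrogen is NX3 (three connections), not NX1 triple-bonded.
So the answer is (C).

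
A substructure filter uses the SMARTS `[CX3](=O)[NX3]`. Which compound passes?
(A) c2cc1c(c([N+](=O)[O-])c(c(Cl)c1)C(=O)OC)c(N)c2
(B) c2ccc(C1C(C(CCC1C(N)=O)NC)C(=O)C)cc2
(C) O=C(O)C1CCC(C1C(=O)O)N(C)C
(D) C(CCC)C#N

[CX3](=O)[NX3] describes a carbonyl carbon bonded to a trivalent nitrogen (an amide).
(A) has a methyl-ester group (-C(=O)OCH3) but the carbonyl is bonded to O, not to an NX3 nitrogen.
(B) contains a primary amide (-C(=O)NH2), which satisfies every atom and bond constraint.
(C) has a carboxylic acid group (-C(=O)OH) but the carbonyl is bonded to O, not to an NX3 nitrogen.
(D) has a nitrile (-C#N) but the nitrile N is NX1 (triple-bonded), not NX3.
So the answer is (B).

B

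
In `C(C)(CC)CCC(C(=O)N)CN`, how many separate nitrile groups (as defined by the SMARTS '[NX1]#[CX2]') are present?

[NX1]#[CX2] is the SMARTS for a nitrile: a nitrogen triple-bonded to a two-connected carbon.
The molecule has a primary amino group (-NH2), but the nitrogen is NX3 (three connections), not NX1 triple-bonded; nothing else fits, so there are 0 matches.

0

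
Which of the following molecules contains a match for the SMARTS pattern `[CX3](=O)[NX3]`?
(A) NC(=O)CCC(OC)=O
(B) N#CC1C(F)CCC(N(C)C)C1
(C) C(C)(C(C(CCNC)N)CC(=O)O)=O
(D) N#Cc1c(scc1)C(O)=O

[CX3](=O)[NX3] describes a carbonyl carbon bonded to a trivalent nitrogen (an amide).
(A) contains a primary amide (-C(=O)NH2), which satisfies every atom and bond constraint.
(B) has a nitrile (-C#N) but the nitrile N is NX1 (triple-bonded), not NX3.
(C) has a primary amino group (-NH2) but the -NH2 is not attached to a carbonyl carbon.
(D) has a carboxylic acid group (-C(=O)OH) but the carbonyl is bonded to O, not to an NX3 nitrogen.
So the answer is (A).

A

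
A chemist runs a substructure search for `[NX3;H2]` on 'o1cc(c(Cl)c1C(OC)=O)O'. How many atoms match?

0

The query [NX3;H2] means: aliphatic N with 3 total connections, two of them H — an -NH2 nitrogen (amine or amide).
Check the 11 heavy atoms by environment: 1× o (aromatic, H0, X2) → no; 1× c (aromatic, H1, X3) → no; 3× c (aromatic, H0, X3) → no; 1× C (H0, X3) → no; 1× O (H0, X1) → no; 1× O (H0, X2) → no; 1× C (H3, X4) → no; 1× O (H1, X2) → no; 1× Cl (H0, X1) → no.
No environment satisfies the query, so 0 matching atoms.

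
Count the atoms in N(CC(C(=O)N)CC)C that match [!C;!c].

3

The query [!C;!c] means: neither aliphatic nor aromatic carbon — same as [!#6].
Check the 9 heavy atoms by environment: 6× C → no; 1× O → match; 2× N → match.
Summing the matching environments: 1 + 2 = 3 matching atoms.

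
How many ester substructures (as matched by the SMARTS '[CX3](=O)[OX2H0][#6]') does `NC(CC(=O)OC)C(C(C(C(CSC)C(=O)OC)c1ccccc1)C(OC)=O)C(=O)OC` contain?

4

[CX3](=O)[OX2H0][#6] is the SMARTS for an ester: a carbonyl carbon bonded to an oxygen that is itself bonded to carbon (no H on that O).
The molecule carries 4 separate instances of a methyl-ester group (-C(=O)OCH3) meeting every constraint; each maps to a distinct set of atoms, giving 4 matches.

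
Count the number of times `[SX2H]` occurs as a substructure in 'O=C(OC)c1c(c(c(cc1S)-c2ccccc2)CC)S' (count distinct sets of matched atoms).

2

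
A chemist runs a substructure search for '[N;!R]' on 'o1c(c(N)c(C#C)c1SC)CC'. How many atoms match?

1

Check the 12 heavy atoms by environment: 1× o (aromatic, in 5-ring) → no; 4× c (aromatic, in 5-ring) → no; 5× C (acyclic) → no; 1× N (acyclic) → match; 1× S (acyclic) → no.
That gives 1 matching atom.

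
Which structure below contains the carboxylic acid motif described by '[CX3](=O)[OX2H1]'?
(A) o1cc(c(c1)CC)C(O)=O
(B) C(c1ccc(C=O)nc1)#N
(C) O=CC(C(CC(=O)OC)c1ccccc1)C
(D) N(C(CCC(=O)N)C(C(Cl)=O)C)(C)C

A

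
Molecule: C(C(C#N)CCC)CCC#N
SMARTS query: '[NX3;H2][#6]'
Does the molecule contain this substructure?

No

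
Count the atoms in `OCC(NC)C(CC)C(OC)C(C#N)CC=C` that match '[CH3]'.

3

The query [CH3] means: aliphatic carbon with exactly three hydrogens.
Check the 17 heavy atoms by environment: 4× C (H2) → no; 5× C (H1) → no; 1× C (H0) → no; 1× N (H0) → no; 1× O (H0) → no; 3× C (H3) → match; 1× O (H1) → no; 1× N (H1) → no.
That gives 3 matching atoms.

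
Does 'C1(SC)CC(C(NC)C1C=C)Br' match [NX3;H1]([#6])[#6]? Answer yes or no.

The pattern [NX3;H1]([#6])[#6] describes a trivalent nitrogen with one H, bonded to two carbons — a secondary amine.
The molecule carries an N-methylamino group (-NHCH3), whose atoms satisfy every constraint of the query, so the pattern matches.

Yes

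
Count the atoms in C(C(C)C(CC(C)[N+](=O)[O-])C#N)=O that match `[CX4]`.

6

The query [CX4] means: C with X4: aliphatic carbon with exactly 4 total connections (bonds + H).
Check the 13 heavy atoms by environment: 6× C (X4) → match; 1× N (charge +1, X3) → no; 1× O (charge -1, X1) → no; 2× O (X1) → no; 1× C (X2) → no; 1× N (X1) → no; 1× C (X3) → no.
That gives 6 matching atoms.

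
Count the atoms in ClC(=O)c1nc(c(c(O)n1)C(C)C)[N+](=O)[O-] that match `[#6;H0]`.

5

Check the 16 heavy atoms by environment: 2× n (aromatic, H0) → no; 4× c (aromatic, H0) → match; 1× O (H1) → no; 1× C (H0) → match; 2× O (H0) → no; 1× Cl (H0) → no; 1× N (charge +1, H0) → no; 1× O (charge -1, H0) → no; 1× C (H1) → no; 2× C (H3) → no.
Summing the matching environments: 4 + 1 = 5 matching atoms.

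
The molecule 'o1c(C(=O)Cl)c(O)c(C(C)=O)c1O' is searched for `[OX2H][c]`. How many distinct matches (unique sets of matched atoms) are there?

2

[OX2H][c] is the SMARTS for a phenol: a hydroxyl oxygen attached to an aromatic carbon.
The molecule carries 2 separate instances of a hydroxyl group (-OH) meeting every constraint; each maps to a distinct set of atoms, giving 2 matches.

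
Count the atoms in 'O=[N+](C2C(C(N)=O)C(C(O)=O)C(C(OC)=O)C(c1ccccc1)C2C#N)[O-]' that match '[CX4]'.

7

The query [CX4] means: C with X4: aliphatic carbon with exactly 4 total connections (bonds + H).
Check the 27 heavy atoms by environment: 7× C (X4) → match; 3× C (X3) → no; 4× O (X1) → no; 2× O (X2) → no; 6× c (aromatic, X3) → no; 1× N (charge +1, X3) → no; 1× O (charge -1, X1) → no; 1× N (X3) → no; 1× C (X2) → no; 1× N (X1) → no.
That gives 7 matching atoms.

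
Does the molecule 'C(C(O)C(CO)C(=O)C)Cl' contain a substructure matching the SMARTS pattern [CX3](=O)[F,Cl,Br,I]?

The pattern [CX3](=O)[F,Cl,Br,I] describes a carbonyl carbon bonded to a halogen — an acyl halide.
The closest candidate here is a chloro substituent, but the Cl is not on a carbonyl carbon. No other fragment satisfies the full query, so there is no match.

No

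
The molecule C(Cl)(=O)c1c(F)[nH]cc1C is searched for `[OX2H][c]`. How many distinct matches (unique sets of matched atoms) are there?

0

[OX2H][c] is the SMARTS for a phenol: a hydroxyl oxygen attached to an aromatic carbon.
No fragment in the molecule satisfies every constraint, giving 0 matches.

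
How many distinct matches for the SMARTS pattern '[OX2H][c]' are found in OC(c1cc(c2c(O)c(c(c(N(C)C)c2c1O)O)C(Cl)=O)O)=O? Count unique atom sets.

[OX2H][c] is the SMARTS for a phenol: a hydroxyl oxygen attached to an aromatic carbon.
The molecule carries 4 separate instances of a hydroxyl group (-OH) meeting every constraint; each maps to a distinct set of atoms, giving 4 matches.

4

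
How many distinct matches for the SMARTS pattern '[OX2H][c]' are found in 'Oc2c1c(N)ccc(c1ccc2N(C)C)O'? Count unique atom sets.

[OX2H][c] is the SMARTS for a phenol: a hydroxyl oxygen attached to an aromatic carbon.
The molecule carries 2 separate instances of a hydroxyl group (-OH) meeting every constraint; each maps to a distinct set of atoms, giving 2 matches.

2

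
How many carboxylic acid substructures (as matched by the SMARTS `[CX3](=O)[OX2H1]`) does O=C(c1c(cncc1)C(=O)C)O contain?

[CX3](=O)[OX2H1] is the SMARTS for a carboxylic acid: an sp2 carbon double-bonded to O and single-bonded to an -OH oxygen.
Exactly one fragment in the molecule meets all constraints, giving 1 match.

1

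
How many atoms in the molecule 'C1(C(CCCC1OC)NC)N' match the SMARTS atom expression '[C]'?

8

The query [C] means: uppercase C matches aliphatic (non-aromatic) carbon only.
Check the 11 heavy atoms by environment: 8× C → match; 1× O → no; 2× N → no.
That gives 8 matching atoms.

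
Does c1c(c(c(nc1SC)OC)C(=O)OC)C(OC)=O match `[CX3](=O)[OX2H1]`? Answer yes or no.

No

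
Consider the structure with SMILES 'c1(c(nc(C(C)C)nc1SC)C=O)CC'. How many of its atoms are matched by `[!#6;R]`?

2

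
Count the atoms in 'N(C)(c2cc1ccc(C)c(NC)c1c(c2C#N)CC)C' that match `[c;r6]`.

10

The query [c;r6] means: aromatic carbon that belongs to a six-membered ring.
Check the 20 heavy atoms by environment: 10× c (aromatic, in 6-ring) → match; 7× C (acyclic) → no; 3× N (acyclic) → no.
That gives 10 matching atoms.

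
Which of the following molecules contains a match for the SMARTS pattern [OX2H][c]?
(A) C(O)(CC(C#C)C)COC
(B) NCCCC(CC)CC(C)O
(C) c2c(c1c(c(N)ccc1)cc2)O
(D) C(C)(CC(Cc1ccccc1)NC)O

[OX2H][c] describes a hydroxyl oxygen attached to an aromatic carbon (a phenol).
(A) has a hydroxyl group (-OH) but the -OH is on an aliphatic carbon, not an aromatic c.
(B) has a hydroxyl group (-OH) but the -OH is on an aliphatic carbon, not an aromatic c.
(C) contains a hydroxyl group (-OH), which satisfies every atom and bond constraint.
(D) has a hydroxyl group (-OH) but the -OH is on an aliphatic carbon, not an aromatic c.
So the answer is (C).

C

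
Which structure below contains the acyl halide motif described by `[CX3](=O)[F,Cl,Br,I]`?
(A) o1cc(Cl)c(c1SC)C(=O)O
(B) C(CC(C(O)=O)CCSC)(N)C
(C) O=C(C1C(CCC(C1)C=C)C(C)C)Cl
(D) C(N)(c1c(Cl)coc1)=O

C

[CX3](=O)[F,Cl,Br,I] describes a carbonyl carbon bonded to a halogen (an acyl halide).
(A) has a chloro substituent but the Cl is not on a carbonyl carbon.
(B) has a carboxylic acid group (-C(=O)OH) but the carbonyl is bonded to -OH, not to a halogen.
(C) contains an acyl chloride (-C(=O)Cl), which satisfies every atom and bond constraint.
(D) has a chloro substituent but the Cl is not on a carbonyl carbon.
So the answer is (C).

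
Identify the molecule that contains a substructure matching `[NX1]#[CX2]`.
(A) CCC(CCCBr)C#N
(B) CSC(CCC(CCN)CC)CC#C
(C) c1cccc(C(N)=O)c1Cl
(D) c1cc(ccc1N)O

[NX1]#[CX2] describes a nitrogen triple-bonded to a two-connected carbon (a nitrile).
(A) contains a nitrile (-C#N), which satisfies every atom and bond constraint.
(B) has a primary amino group (-NH2) but the nitrogen is NX3 (three connections), not NX1 triple-bonded.
(C) has a primary amide (-C(=O)NH2) but the nitrogen is NX3, not NX1.
(D) has a primary amino group (-NH2) but the nitrogen is NX3 (three connections), not NX1 triple-bonded.
So the answer is (A).

A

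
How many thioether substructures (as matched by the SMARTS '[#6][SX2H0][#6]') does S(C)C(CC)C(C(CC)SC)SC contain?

3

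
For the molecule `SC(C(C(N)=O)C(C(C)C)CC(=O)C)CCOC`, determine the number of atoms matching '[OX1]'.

The query [OX1] means: aliphatic oxygen with one total connection — typically a carbonyl =O or an oxide.
Check the 18 heavy atoms by environment: 11× C (X4) → no; 2× C (X3) → no; 2× O (X1) → match; 1× N (X3) → no; 1× O (X2) → no; 1× S (X2) → no.
That gives 2 matching atoms.

2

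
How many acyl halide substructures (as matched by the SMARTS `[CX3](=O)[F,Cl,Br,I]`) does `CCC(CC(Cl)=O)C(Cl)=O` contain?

2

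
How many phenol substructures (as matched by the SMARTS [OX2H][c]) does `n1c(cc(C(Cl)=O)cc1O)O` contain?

2

[OX2H][c] is the SMARTS for a phenol: a hydroxyl oxygen attached to an aromatic carbon.
The molecule carries 2 separate instances of a hydroxyl group (-OH) meeting every constraint; each maps to a distinct set of atoms, giving 2 matches.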